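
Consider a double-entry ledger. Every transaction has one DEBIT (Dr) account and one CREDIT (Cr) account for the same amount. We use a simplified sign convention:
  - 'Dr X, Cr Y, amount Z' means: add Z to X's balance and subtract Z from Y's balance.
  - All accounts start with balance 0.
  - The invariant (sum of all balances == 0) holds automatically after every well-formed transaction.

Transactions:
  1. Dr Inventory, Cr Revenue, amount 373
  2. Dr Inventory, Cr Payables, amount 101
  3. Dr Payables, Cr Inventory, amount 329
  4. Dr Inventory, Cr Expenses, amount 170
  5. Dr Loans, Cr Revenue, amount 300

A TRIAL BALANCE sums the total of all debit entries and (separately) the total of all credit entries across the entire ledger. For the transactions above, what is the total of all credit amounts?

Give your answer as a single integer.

Txn 1: credit+=373
Txn 2: credit+=101
Txn 3: credit+=329
Txn 4: credit+=170
Txn 5: credit+=300
Total credits = 1273

Answer: 1273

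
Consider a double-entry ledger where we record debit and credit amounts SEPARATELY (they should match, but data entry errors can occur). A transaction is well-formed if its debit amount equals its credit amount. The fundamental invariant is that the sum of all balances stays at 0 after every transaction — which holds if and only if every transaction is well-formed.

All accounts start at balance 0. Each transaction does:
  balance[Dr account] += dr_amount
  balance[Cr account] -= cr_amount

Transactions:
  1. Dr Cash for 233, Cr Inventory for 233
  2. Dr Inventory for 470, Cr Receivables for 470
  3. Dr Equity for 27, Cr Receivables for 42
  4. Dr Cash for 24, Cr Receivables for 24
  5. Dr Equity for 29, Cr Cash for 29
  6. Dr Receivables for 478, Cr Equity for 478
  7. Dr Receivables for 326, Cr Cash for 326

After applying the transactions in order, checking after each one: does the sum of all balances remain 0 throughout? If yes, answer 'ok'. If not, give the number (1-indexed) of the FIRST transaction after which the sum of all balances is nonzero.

After txn 1: dr=233 cr=233 sum_balances=0
After txn 2: dr=470 cr=470 sum_balances=0
After txn 3: dr=27 cr=42 sum_balances=-15
After txn 4: dr=24 cr=24 sum_balances=-15
After txn 5: dr=29 cr=29 sum_balances=-15
After txn 6: dr=478 cr=478 sum_balances=-15
After txn 7: dr=326 cr=326 sum_balances=-15

Answer: 3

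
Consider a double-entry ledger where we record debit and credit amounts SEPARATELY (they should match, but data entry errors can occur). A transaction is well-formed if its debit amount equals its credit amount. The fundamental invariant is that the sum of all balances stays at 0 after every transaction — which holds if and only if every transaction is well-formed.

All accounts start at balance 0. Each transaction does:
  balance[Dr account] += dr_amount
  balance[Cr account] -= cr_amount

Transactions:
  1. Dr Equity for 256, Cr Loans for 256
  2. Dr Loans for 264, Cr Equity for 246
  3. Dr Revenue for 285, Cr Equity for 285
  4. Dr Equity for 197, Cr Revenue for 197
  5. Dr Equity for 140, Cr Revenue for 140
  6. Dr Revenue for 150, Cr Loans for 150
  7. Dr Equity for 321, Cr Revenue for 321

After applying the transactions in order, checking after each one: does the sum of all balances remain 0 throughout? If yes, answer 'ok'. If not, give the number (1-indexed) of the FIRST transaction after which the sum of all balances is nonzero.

Answer: 2

Derivation:
After txn 1: dr=256 cr=256 sum_balances=0
After txn 2: dr=264 cr=246 sum_balances=18
After txn 3: dr=285 cr=285 sum_balances=18
After txn 4: dr=197 cr=197 sum_balances=18
After txn 5: dr=140 cr=140 sum_balances=18
After txn 6: dr=150 cr=150 sum_balances=18
After txn 7: dr=321 cr=321 sum_balances=18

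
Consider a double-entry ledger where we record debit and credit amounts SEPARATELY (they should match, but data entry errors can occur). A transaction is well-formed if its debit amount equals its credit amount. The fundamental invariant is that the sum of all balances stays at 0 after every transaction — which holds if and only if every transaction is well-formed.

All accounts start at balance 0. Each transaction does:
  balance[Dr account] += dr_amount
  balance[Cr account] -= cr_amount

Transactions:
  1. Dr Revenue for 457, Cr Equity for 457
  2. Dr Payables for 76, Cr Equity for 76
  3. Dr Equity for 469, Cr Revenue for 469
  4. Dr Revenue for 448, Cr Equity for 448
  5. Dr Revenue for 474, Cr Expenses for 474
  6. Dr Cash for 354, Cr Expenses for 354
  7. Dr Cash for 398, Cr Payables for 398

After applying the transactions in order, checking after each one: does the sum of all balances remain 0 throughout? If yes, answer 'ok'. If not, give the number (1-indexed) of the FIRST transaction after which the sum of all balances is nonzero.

After txn 1: dr=457 cr=457 sum_balances=0
After txn 2: dr=76 cr=76 sum_balances=0
After txn 3: dr=469 cr=469 sum_balances=0
After txn 4: dr=448 cr=448 sum_balances=0
After txn 5: dr=474 cr=474 sum_balances=0
After txn 6: dr=354 cr=354 sum_balances=0
After txn 7: dr=398 cr=398 sum_balances=0

Answer: ok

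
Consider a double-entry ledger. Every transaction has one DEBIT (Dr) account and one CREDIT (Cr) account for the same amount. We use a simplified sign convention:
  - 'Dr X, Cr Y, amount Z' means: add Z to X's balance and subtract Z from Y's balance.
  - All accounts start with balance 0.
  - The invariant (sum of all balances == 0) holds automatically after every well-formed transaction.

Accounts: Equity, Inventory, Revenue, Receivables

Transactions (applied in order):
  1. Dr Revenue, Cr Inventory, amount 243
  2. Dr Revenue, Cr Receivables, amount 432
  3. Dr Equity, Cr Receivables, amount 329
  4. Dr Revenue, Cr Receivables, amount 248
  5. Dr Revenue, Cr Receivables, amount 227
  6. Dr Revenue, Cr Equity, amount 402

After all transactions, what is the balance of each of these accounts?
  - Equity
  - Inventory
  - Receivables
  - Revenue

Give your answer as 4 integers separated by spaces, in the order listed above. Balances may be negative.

Answer: -73 -243 -1236 1552

Derivation:
After txn 1 (Dr Revenue, Cr Inventory, amount 243): Inventory=-243 Revenue=243
After txn 2 (Dr Revenue, Cr Receivables, amount 432): Inventory=-243 Receivables=-432 Revenue=675
After txn 3 (Dr Equity, Cr Receivables, amount 329): Equity=329 Inventory=-243 Receivables=-761 Revenue=675
After txn 4 (Dr Revenue, Cr Receivables, amount 248): Equity=329 Inventory=-243 Receivables=-1009 Revenue=923
After txn 5 (Dr Revenue, Cr Receivables, amount 227): Equity=329 Inventory=-243 Receivables=-1236 Revenue=1150
After txn 6 (Dr Revenue, Cr Equity, amount 402): Equity=-73 Inventory=-243 Receivables=-1236 Revenue=1552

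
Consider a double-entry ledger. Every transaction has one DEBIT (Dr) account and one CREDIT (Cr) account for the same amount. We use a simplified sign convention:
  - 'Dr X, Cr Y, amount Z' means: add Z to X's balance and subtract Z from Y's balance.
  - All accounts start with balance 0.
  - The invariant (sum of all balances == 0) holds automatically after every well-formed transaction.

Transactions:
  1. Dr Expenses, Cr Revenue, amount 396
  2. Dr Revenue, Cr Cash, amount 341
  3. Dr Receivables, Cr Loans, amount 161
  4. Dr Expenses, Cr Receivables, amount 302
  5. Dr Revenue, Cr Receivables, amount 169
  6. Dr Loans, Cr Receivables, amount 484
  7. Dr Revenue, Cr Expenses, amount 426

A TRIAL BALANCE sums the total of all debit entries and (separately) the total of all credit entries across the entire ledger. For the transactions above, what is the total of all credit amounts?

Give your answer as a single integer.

Txn 1: credit+=396
Txn 2: credit+=341
Txn 3: credit+=161
Txn 4: credit+=302
Txn 5: credit+=169
Txn 6: credit+=484
Txn 7: credit+=426
Total credits = 2279

Answer: 2279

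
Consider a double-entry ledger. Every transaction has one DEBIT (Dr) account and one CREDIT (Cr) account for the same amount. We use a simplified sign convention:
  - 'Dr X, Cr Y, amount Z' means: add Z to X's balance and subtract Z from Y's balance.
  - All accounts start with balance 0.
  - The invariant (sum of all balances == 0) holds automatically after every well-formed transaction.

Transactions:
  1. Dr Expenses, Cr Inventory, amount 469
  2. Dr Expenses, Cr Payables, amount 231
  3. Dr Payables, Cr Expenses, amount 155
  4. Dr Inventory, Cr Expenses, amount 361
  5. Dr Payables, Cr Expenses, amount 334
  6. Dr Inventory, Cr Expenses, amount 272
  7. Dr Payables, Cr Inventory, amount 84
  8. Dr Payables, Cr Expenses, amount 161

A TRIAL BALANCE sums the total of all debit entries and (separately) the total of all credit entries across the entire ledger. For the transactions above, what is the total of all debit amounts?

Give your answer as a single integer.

Txn 1: debit+=469
Txn 2: debit+=231
Txn 3: debit+=155
Txn 4: debit+=361
Txn 5: debit+=334
Txn 6: debit+=272
Txn 7: debit+=84
Txn 8: debit+=161
Total debits = 2067

Answer: 2067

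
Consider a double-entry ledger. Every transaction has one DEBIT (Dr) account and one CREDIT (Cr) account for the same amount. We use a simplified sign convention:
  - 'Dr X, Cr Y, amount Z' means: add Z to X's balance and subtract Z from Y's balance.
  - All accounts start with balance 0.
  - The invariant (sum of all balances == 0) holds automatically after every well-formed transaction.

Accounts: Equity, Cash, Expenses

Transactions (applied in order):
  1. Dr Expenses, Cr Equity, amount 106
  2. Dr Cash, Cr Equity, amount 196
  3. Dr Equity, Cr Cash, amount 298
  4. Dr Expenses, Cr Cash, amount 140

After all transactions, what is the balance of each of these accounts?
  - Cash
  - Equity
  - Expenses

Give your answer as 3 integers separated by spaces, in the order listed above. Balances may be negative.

After txn 1 (Dr Expenses, Cr Equity, amount 106): Equity=-106 Expenses=106
After txn 2 (Dr Cash, Cr Equity, amount 196): Cash=196 Equity=-302 Expenses=106
After txn 3 (Dr Equity, Cr Cash, amount 298): Cash=-102 Equity=-4 Expenses=106
After txn 4 (Dr Expenses, Cr Cash, amount 140): Cash=-242 Equity=-4 Expenses=246

Answer: -242 -4 246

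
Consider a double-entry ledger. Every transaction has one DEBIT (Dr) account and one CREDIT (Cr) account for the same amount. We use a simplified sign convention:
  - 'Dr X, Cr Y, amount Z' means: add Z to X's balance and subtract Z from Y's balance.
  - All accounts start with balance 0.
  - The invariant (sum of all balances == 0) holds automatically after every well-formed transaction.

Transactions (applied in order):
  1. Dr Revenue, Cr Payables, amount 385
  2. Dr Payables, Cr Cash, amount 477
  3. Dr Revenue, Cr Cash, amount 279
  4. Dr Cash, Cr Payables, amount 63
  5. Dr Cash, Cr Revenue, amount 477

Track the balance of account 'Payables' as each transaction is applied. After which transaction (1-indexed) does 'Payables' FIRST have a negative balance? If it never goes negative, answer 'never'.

Answer: 1

Derivation:
After txn 1: Payables=-385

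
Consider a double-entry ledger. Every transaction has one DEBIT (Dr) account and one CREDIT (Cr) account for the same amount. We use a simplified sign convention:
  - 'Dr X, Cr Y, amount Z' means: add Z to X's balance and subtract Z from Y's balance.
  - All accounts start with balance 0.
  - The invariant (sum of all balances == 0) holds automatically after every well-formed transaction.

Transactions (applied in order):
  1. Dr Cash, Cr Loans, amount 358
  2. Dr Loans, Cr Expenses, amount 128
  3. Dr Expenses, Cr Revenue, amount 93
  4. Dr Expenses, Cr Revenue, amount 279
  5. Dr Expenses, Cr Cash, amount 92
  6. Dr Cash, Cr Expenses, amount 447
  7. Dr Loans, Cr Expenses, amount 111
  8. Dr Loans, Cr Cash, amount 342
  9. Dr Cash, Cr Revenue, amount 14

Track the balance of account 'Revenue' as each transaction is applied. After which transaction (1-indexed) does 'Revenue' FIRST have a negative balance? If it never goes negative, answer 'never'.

After txn 1: Revenue=0
After txn 2: Revenue=0
After txn 3: Revenue=-93

Answer: 3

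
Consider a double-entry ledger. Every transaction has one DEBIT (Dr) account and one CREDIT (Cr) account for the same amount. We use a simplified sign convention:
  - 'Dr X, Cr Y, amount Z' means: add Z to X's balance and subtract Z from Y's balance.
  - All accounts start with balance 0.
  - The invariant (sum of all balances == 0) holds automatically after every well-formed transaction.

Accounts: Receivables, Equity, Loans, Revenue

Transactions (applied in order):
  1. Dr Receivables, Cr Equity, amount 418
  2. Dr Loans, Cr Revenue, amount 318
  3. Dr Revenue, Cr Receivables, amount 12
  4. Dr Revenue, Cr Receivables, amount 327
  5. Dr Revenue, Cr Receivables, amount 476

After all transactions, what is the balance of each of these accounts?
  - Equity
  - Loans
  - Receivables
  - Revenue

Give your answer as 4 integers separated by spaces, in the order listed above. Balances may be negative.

After txn 1 (Dr Receivables, Cr Equity, amount 418): Equity=-418 Receivables=418
After txn 2 (Dr Loans, Cr Revenue, amount 318): Equity=-418 Loans=318 Receivables=418 Revenue=-318
After txn 3 (Dr Revenue, Cr Receivables, amount 12): Equity=-418 Loans=318 Receivables=406 Revenue=-306
After txn 4 (Dr Revenue, Cr Receivables, amount 327): Equity=-418 Loans=318 Receivables=79 Revenue=21
After txn 5 (Dr Revenue, Cr Receivables, amount 476): Equity=-418 Loans=318 Receivables=-397 Revenue=497

Answer: -418 318 -397 497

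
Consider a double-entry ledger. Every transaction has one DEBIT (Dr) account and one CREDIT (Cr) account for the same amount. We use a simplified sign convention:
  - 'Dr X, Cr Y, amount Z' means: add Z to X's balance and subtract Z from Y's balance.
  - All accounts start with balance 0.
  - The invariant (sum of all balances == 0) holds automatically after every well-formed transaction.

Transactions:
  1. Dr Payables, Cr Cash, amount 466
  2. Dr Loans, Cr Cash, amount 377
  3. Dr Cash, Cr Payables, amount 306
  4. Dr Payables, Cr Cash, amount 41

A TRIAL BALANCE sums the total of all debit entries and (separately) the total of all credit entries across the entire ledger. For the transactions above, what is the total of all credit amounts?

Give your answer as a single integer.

Txn 1: credit+=466
Txn 2: credit+=377
Txn 3: credit+=306
Txn 4: credit+=41
Total credits = 1190

Answer: 1190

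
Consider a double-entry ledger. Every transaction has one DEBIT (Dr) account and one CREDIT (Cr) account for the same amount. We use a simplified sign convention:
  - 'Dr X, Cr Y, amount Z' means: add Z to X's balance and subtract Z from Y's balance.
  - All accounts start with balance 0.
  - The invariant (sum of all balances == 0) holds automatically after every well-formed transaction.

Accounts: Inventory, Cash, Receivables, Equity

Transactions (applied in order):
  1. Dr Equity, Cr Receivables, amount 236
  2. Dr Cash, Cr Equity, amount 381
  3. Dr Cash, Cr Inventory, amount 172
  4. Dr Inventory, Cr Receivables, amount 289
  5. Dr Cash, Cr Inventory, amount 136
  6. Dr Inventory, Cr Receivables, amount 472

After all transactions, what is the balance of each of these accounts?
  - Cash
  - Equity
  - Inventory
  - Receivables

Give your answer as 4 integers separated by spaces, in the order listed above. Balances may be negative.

Answer: 689 -145 453 -997

Derivation:
After txn 1 (Dr Equity, Cr Receivables, amount 236): Equity=236 Receivables=-236
After txn 2 (Dr Cash, Cr Equity, amount 381): Cash=381 Equity=-145 Receivables=-236
After txn 3 (Dr Cash, Cr Inventory, amount 172): Cash=553 Equity=-145 Inventory=-172 Receivables=-236
After txn 4 (Dr Inventory, Cr Receivables, amount 289): Cash=553 Equity=-145 Inventory=117 Receivables=-525
After txn 5 (Dr Cash, Cr Inventory, amount 136): Cash=689 Equity=-145 Inventory=-19 Receivables=-525
After txn 6 (Dr Inventory, Cr Receivables, amount 472): Cash=689 Equity=-145 Inventory=453 Receivables=-997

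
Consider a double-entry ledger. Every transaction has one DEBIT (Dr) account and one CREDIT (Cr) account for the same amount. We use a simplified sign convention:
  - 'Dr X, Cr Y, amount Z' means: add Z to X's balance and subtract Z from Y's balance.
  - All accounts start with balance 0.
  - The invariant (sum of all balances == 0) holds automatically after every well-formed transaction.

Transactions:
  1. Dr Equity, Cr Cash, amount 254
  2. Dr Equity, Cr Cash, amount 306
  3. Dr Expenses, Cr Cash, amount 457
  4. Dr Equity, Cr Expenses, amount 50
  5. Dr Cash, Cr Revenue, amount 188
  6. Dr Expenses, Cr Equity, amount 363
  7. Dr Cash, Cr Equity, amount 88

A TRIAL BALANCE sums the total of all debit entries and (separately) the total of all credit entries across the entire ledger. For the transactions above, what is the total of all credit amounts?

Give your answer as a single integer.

Txn 1: credit+=254
Txn 2: credit+=306
Txn 3: credit+=457
Txn 4: credit+=50
Txn 5: credit+=188
Txn 6: credit+=363
Txn 7: credit+=88
Total credits = 1706

Answer: 1706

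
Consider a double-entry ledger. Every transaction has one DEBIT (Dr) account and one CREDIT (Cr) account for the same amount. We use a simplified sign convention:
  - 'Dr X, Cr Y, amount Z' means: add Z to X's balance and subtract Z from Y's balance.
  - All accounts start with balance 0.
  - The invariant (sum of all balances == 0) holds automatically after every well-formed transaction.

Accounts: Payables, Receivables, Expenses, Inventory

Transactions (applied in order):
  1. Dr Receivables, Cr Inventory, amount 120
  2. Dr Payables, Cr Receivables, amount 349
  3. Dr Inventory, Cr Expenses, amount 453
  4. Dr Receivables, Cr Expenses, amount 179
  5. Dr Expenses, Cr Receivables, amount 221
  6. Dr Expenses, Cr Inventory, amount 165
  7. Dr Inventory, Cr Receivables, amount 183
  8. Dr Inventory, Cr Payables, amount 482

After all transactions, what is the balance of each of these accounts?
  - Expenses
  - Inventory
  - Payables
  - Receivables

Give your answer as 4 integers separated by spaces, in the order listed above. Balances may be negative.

Answer: -246 833 -133 -454

Derivation:
After txn 1 (Dr Receivables, Cr Inventory, amount 120): Inventory=-120 Receivables=120
After txn 2 (Dr Payables, Cr Receivables, amount 349): Inventory=-120 Payables=349 Receivables=-229
After txn 3 (Dr Inventory, Cr Expenses, amount 453): Expenses=-453 Inventory=333 Payables=349 Receivables=-229
After txn 4 (Dr Receivables, Cr Expenses, amount 179): Expenses=-632 Inventory=333 Payables=349 Receivables=-50
After txn 5 (Dr Expenses, Cr Receivables, amount 221): Expenses=-411 Inventory=333 Payables=349 Receivables=-271
After txn 6 (Dr Expenses, Cr Inventory, amount 165): Expenses=-246 Inventory=168 Payables=349 Receivables=-271
After txn 7 (Dr Inventory, Cr Receivables, amount 183): Expenses=-246 Inventory=351 Payables=349 Receivables=-454
After txn 8 (Dr Inventory, Cr Payables, amount 482): Expenses=-246 Inventory=833 Payables=-133 Receivables=-454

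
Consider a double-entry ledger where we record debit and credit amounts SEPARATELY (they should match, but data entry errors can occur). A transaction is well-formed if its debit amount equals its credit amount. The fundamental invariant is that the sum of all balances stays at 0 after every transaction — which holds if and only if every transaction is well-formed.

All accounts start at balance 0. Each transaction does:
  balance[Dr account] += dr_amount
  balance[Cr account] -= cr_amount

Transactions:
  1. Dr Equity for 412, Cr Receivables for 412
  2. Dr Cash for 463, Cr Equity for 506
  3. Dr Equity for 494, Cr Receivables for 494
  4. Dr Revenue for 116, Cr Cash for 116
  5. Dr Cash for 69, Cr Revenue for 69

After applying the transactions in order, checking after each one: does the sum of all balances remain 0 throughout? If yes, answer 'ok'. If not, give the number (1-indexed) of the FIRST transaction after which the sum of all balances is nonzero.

Answer: 2

Derivation:
After txn 1: dr=412 cr=412 sum_balances=0
After txn 2: dr=463 cr=506 sum_balances=-43
After txn 3: dr=494 cr=494 sum_balances=-43
After txn 4: dr=116 cr=116 sum_balances=-43
After txn 5: dr=69 cr=69 sum_balances=-43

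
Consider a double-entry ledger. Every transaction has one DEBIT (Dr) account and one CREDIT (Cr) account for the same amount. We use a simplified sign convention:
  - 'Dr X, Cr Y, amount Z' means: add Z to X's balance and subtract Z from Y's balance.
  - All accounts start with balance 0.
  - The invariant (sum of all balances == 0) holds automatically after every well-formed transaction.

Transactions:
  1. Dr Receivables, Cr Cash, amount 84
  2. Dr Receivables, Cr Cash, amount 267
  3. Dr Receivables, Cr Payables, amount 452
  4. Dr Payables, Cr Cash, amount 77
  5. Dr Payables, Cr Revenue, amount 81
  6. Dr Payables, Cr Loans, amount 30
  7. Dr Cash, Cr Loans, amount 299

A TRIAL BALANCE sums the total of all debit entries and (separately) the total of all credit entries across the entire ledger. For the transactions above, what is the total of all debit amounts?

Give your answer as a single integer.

Txn 1: debit+=84
Txn 2: debit+=267
Txn 3: debit+=452
Txn 4: debit+=77
Txn 5: debit+=81
Txn 6: debit+=30
Txn 7: debit+=299
Total debits = 1290

Answer: 1290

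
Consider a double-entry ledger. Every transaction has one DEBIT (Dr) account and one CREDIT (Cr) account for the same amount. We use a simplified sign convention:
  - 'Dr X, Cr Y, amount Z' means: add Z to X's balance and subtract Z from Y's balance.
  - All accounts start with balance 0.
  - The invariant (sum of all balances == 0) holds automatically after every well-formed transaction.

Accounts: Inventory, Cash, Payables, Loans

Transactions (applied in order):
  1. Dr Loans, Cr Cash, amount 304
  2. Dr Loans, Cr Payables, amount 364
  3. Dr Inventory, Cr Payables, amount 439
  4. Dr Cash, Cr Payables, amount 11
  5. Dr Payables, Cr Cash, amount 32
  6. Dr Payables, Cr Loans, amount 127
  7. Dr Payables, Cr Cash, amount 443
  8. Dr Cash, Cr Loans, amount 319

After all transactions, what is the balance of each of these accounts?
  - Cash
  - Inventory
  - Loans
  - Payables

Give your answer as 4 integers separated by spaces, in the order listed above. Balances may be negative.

After txn 1 (Dr Loans, Cr Cash, amount 304): Cash=-304 Loans=304
After txn 2 (Dr Loans, Cr Payables, amount 364): Cash=-304 Loans=668 Payables=-364
After txn 3 (Dr Inventory, Cr Payables, amount 439): Cash=-304 Inventory=439 Loans=668 Payables=-803
After txn 4 (Dr Cash, Cr Payables, amount 11): Cash=-293 Inventory=439 Loans=668 Payables=-814
After txn 5 (Dr Payables, Cr Cash, amount 32): Cash=-325 Inventory=439 Loans=668 Payables=-782
After txn 6 (Dr Payables, Cr Loans, amount 127): Cash=-325 Inventory=439 Loans=541 Payables=-655
After txn 7 (Dr Payables, Cr Cash, amount 443): Cash=-768 Inventory=439 Loans=541 Payables=-212
After txn 8 (Dr Cash, Cr Loans, amount 319): Cash=-449 Inventory=439 Loans=222 Payables=-212

Answer: -449 439 222 -212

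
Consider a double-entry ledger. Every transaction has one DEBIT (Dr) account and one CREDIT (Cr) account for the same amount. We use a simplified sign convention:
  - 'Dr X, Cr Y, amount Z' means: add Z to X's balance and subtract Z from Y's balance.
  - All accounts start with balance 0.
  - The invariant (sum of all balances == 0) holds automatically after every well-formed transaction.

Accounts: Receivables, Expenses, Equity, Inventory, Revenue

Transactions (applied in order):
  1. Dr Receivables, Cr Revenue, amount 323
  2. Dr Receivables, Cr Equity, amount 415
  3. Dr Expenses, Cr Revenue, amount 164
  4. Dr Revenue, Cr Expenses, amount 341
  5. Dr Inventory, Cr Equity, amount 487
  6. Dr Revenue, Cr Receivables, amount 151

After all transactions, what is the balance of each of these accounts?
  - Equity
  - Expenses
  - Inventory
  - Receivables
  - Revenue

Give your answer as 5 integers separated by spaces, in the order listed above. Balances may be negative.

After txn 1 (Dr Receivables, Cr Revenue, amount 323): Receivables=323 Revenue=-323
After txn 2 (Dr Receivables, Cr Equity, amount 415): Equity=-415 Receivables=738 Revenue=-323
After txn 3 (Dr Expenses, Cr Revenue, amount 164): Equity=-415 Expenses=164 Receivables=738 Revenue=-487
After txn 4 (Dr Revenue, Cr Expenses, amount 341): Equity=-415 Expenses=-177 Receivables=738 Revenue=-146
After txn 5 (Dr Inventory, Cr Equity, amount 487): Equity=-902 Expenses=-177 Inventory=487 Receivables=738 Revenue=-146
After txn 6 (Dr Revenue, Cr Receivables, amount 151): Equity=-902 Expenses=-177 Inventory=487 Receivables=587 Revenue=5

Answer: -902 -177 487 587 5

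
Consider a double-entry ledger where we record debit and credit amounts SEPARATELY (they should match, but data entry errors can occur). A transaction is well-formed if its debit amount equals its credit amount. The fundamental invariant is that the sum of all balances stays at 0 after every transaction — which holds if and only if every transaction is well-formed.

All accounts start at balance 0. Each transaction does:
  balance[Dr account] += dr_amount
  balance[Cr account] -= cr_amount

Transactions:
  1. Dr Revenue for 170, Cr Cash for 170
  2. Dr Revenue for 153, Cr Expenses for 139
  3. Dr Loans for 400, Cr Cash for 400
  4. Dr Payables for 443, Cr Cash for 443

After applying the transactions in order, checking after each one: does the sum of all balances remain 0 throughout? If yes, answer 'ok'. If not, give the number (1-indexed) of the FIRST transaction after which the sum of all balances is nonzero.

After txn 1: dr=170 cr=170 sum_balances=0
After txn 2: dr=153 cr=139 sum_balances=14
After txn 3: dr=400 cr=400 sum_balances=14
After txn 4: dr=443 cr=443 sum_balances=14

Answer: 2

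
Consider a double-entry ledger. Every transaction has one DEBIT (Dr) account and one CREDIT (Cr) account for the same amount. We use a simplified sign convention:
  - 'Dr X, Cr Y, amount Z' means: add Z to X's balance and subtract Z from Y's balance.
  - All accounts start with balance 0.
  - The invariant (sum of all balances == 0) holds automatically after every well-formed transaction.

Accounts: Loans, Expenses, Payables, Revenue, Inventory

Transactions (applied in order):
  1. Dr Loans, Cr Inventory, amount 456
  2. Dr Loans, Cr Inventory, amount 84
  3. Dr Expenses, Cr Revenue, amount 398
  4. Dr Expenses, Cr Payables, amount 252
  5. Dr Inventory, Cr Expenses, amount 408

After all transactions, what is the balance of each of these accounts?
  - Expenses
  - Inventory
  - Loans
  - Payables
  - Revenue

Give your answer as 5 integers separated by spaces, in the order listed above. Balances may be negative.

Answer: 242 -132 540 -252 -398

Derivation:
After txn 1 (Dr Loans, Cr Inventory, amount 456): Inventory=-456 Loans=456
After txn 2 (Dr Loans, Cr Inventory, amount 84): Inventory=-540 Loans=540
After txn 3 (Dr Expenses, Cr Revenue, amount 398): Expenses=398 Inventory=-540 Loans=540 Revenue=-398
After txn 4 (Dr Expenses, Cr Payables, amount 252): Expenses=650 Inventory=-540 Loans=540 Payables=-252 Revenue=-398
After txn 5 (Dr Inventory, Cr Expenses, amount 408): Expenses=242 Inventory=-132 Loans=540 Payables=-252 Revenue=-398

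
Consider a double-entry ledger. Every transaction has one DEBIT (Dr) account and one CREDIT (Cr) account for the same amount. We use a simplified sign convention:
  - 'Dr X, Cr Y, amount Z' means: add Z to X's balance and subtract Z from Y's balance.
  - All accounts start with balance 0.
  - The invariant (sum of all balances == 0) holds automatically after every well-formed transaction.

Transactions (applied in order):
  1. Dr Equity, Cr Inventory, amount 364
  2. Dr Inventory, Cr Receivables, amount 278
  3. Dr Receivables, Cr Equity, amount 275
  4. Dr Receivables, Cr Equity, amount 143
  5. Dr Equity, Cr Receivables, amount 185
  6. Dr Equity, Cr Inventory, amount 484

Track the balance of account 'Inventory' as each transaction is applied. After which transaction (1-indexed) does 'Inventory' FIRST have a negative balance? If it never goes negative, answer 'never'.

After txn 1: Inventory=-364

Answer: 1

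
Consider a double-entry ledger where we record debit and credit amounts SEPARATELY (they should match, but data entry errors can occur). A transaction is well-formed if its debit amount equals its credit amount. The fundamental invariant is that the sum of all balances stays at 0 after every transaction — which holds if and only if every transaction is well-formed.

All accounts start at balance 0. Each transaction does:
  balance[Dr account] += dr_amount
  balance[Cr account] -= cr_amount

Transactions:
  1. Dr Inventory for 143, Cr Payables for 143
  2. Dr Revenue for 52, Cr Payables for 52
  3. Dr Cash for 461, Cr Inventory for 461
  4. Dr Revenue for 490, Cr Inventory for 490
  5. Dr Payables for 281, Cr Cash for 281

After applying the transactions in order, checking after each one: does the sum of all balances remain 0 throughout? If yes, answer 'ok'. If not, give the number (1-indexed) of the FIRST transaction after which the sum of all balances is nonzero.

Answer: ok

Derivation:
After txn 1: dr=143 cr=143 sum_balances=0
After txn 2: dr=52 cr=52 sum_balances=0
After txn 3: dr=461 cr=461 sum_balances=0
After txn 4: dr=490 cr=490 sum_balances=0
After txn 5: dr=281 cr=281 sum_balances=0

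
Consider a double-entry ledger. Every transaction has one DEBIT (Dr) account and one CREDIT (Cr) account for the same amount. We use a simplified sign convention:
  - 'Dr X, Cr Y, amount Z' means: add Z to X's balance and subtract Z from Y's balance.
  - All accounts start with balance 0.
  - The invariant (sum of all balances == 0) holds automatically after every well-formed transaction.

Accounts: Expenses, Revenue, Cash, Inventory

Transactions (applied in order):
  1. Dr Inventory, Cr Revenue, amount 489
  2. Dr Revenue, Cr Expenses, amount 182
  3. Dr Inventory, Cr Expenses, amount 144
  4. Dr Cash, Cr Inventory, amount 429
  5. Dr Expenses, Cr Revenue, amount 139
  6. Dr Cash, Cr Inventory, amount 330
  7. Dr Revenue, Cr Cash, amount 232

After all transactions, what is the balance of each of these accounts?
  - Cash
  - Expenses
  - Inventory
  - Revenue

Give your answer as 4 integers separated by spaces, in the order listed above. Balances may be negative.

Answer: 527 -187 -126 -214

Derivation:
After txn 1 (Dr Inventory, Cr Revenue, amount 489): Inventory=489 Revenue=-489
After txn 2 (Dr Revenue, Cr Expenses, amount 182): Expenses=-182 Inventory=489 Revenue=-307
After txn 3 (Dr Inventory, Cr Expenses, amount 144): Expenses=-326 Inventory=633 Revenue=-307
After txn 4 (Dr Cash, Cr Inventory, amount 429): Cash=429 Expenses=-326 Inventory=204 Revenue=-307
After txn 5 (Dr Expenses, Cr Revenue, amount 139): Cash=429 Expenses=-187 Inventory=204 Revenue=-446
After txn 6 (Dr Cash, Cr Inventory, amount 330): Cash=759 Expenses=-187 Inventory=-126 Revenue=-446
After txn 7 (Dr Revenue, Cr Cash, amount 232): Cash=527 Expenses=-187 Inventory=-126 Revenue=-214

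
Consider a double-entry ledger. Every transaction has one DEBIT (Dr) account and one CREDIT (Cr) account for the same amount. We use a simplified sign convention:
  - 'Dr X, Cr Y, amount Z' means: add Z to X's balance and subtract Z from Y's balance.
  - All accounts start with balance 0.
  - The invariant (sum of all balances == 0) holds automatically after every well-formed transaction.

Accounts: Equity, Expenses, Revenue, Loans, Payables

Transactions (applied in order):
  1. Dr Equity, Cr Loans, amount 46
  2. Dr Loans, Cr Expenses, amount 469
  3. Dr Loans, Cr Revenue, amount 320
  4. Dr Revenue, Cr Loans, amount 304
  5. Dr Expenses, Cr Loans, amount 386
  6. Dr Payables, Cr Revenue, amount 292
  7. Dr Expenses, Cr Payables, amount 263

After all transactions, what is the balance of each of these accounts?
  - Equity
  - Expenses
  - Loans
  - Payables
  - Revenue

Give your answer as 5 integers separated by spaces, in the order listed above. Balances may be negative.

After txn 1 (Dr Equity, Cr Loans, amount 46): Equity=46 Loans=-46
After txn 2 (Dr Loans, Cr Expenses, amount 469): Equity=46 Expenses=-469 Loans=423
After txn 3 (Dr Loans, Cr Revenue, amount 320): Equity=46 Expenses=-469 Loans=743 Revenue=-320
After txn 4 (Dr Revenue, Cr Loans, amount 304): Equity=46 Expenses=-469 Loans=439 Revenue=-16
After txn 5 (Dr Expenses, Cr Loans, amount 386): Equity=46 Expenses=-83 Loans=53 Revenue=-16
After txn 6 (Dr Payables, Cr Revenue, amount 292): Equity=46 Expenses=-83 Loans=53 Payables=292 Revenue=-308
After txn 7 (Dr Expenses, Cr Payables, amount 263): Equity=46 Expenses=180 Loans=53 Payables=29 Revenue=-308

Answer: 46 180 53 29 -308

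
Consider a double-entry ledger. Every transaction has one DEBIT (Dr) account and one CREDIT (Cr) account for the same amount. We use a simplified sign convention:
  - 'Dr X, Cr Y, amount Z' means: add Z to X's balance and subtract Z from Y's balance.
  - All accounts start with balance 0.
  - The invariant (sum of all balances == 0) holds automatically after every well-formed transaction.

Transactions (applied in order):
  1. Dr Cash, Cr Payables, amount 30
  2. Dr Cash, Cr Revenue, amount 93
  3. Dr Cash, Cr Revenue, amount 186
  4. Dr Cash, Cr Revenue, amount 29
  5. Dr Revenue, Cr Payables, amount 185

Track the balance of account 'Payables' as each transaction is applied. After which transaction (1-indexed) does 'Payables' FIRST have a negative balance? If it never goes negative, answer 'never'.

After txn 1: Payables=-30

Answer: 1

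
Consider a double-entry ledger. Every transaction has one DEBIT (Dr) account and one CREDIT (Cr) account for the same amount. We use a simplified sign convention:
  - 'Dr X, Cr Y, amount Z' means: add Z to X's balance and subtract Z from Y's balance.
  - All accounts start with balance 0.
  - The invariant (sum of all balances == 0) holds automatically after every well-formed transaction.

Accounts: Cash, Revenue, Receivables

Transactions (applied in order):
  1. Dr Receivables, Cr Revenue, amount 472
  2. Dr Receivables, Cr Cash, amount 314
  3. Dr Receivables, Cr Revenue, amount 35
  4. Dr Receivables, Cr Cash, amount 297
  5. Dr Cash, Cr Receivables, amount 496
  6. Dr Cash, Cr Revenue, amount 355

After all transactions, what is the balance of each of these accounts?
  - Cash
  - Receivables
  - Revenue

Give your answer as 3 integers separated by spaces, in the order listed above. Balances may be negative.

Answer: 240 622 -862

Derivation:
After txn 1 (Dr Receivables, Cr Revenue, amount 472): Receivables=472 Revenue=-472
After txn 2 (Dr Receivables, Cr Cash, amount 314): Cash=-314 Receivables=786 Revenue=-472
After txn 3 (Dr Receivables, Cr Revenue, amount 35): Cash=-314 Receivables=821 Revenue=-507
After txn 4 (Dr Receivables, Cr Cash, amount 297): Cash=-611 Receivables=1118 Revenue=-507
After txn 5 (Dr Cash, Cr Receivables, amount 496): Cash=-115 Receivables=622 Revenue=-507
After txn 6 (Dr Cash, Cr Revenue, amount 355): Cash=240 Receivables=622 Revenue=-862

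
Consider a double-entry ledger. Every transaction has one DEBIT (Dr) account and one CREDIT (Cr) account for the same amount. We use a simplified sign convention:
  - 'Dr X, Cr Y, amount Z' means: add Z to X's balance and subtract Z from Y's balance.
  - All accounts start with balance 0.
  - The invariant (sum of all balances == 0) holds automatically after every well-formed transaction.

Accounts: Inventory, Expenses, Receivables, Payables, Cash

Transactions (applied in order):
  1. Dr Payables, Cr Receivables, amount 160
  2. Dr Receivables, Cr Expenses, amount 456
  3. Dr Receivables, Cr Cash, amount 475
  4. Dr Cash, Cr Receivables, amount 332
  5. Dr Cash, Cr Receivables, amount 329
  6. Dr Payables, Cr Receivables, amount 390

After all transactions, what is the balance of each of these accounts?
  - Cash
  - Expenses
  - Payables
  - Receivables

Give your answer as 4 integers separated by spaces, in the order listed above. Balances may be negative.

Answer: 186 -456 550 -280

Derivation:
After txn 1 (Dr Payables, Cr Receivables, amount 160): Payables=160 Receivables=-160
After txn 2 (Dr Receivables, Cr Expenses, amount 456): Expenses=-456 Payables=160 Receivables=296
After txn 3 (Dr Receivables, Cr Cash, amount 475): Cash=-475 Expenses=-456 Payables=160 Receivables=771
After txn 4 (Dr Cash, Cr Receivables, amount 332): Cash=-143 Expenses=-456 Payables=160 Receivables=439
After txn 5 (Dr Cash, Cr Receivables, amount 329): Cash=186 Expenses=-456 Payables=160 Receivables=110
After txn 6 (Dr Payables, Cr Receivables, amount 390): Cash=186 Expenses=-456 Payables=550 Receivables=-280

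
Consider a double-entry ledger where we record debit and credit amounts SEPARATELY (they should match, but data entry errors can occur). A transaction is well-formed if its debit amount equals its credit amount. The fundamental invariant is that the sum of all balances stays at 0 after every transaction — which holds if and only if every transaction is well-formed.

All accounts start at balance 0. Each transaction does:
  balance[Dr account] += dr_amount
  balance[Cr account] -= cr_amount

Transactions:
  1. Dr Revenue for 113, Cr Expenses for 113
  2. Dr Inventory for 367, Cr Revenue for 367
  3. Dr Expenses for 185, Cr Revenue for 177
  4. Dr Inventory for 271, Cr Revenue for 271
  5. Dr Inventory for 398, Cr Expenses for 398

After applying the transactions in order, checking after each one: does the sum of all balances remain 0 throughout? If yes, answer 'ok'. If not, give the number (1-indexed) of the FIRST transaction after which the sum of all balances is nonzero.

After txn 1: dr=113 cr=113 sum_balances=0
After txn 2: dr=367 cr=367 sum_balances=0
After txn 3: dr=185 cr=177 sum_balances=8
After txn 4: dr=271 cr=271 sum_balances=8
After txn 5: dr=398 cr=398 sum_balances=8

Answer: 3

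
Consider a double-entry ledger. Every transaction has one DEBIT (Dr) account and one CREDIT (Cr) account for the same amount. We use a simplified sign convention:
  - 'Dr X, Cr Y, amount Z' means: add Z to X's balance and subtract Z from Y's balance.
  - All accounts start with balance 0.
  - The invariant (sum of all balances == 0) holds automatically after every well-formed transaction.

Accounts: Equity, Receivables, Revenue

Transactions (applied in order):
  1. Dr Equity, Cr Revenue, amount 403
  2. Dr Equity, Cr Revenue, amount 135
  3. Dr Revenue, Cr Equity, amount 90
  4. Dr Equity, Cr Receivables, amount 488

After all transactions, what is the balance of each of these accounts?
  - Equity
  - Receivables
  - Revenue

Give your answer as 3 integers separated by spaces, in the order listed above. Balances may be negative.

After txn 1 (Dr Equity, Cr Revenue, amount 403): Equity=403 Revenue=-403
After txn 2 (Dr Equity, Cr Revenue, amount 135): Equity=538 Revenue=-538
After txn 3 (Dr Revenue, Cr Equity, amount 90): Equity=448 Revenue=-448
After txn 4 (Dr Equity, Cr Receivables, amount 488): Equity=936 Receivables=-488 Revenue=-448

Answer: 936 -488 -448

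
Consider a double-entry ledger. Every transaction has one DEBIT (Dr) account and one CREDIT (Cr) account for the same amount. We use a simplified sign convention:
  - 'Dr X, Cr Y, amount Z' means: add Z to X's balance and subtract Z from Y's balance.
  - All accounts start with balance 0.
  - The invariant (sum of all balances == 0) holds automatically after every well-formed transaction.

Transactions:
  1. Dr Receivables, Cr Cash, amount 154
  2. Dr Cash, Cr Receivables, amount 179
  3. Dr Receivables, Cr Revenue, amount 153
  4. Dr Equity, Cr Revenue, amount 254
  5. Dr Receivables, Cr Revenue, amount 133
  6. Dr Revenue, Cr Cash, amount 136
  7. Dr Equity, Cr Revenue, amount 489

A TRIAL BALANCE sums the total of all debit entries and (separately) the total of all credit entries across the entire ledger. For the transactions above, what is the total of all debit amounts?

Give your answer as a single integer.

Txn 1: debit+=154
Txn 2: debit+=179
Txn 3: debit+=153
Txn 4: debit+=254
Txn 5: debit+=133
Txn 6: debit+=136
Txn 7: debit+=489
Total debits = 1498

Answer: 1498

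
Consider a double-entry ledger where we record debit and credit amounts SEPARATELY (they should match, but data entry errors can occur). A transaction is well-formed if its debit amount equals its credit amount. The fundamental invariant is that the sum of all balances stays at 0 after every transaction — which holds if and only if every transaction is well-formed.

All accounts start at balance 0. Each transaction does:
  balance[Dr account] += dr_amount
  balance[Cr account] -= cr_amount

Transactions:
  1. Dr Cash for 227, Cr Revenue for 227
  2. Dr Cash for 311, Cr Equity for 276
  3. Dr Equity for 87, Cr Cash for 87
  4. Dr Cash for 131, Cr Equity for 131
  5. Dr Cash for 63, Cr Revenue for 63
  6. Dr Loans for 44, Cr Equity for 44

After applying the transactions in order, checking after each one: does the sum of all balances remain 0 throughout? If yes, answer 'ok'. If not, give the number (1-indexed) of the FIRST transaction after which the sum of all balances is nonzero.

Answer: 2

Derivation:
After txn 1: dr=227 cr=227 sum_balances=0
After txn 2: dr=311 cr=276 sum_balances=35
After txn 3: dr=87 cr=87 sum_balances=35
After txn 4: dr=131 cr=131 sum_balances=35
After txn 5: dr=63 cr=63 sum_balances=35
After txn 6: dr=44 cr=44 sum_balances=35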